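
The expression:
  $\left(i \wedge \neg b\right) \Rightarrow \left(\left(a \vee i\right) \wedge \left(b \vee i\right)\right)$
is always true.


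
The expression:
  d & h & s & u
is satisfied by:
  {h: True, u: True, s: True, d: True}


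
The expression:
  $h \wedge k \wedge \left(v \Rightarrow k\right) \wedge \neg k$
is never true.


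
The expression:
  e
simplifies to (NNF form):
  e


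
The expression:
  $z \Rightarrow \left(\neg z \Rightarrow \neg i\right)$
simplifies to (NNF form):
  $\text{True}$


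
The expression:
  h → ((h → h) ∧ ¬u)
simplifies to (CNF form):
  ¬h ∨ ¬u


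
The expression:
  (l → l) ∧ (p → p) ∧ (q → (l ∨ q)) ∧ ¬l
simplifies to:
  ¬l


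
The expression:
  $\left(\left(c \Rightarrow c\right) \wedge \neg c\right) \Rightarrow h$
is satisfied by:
  {c: True, h: True}
  {c: True, h: False}
  {h: True, c: False}


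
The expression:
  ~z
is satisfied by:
  {z: False}


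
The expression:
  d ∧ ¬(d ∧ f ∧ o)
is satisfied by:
  {d: True, o: False, f: False}
  {f: True, d: True, o: False}
  {o: True, d: True, f: False}


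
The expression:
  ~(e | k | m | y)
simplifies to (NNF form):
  ~e & ~k & ~m & ~y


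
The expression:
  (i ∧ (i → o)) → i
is always true.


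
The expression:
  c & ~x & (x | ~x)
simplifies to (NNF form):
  c & ~x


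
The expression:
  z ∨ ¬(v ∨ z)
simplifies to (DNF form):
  z ∨ ¬v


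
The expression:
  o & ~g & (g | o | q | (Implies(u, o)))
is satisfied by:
  {o: True, g: False}


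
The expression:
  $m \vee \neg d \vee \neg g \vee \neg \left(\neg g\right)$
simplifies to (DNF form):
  $\text{True}$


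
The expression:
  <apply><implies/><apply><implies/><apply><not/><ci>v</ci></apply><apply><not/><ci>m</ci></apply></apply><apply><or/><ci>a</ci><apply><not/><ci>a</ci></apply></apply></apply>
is always true.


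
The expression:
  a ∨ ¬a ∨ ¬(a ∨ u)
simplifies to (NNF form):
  True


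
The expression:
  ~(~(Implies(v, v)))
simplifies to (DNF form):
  True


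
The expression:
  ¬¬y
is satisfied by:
  {y: True}


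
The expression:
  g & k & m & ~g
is never true.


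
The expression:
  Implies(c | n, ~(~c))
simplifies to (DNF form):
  c | ~n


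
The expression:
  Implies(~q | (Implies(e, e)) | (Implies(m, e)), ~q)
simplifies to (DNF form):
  ~q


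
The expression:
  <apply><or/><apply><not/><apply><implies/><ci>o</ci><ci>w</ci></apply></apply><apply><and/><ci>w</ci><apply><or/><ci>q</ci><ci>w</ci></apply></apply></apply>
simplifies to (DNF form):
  <apply><or/><ci>o</ci><ci>w</ci></apply>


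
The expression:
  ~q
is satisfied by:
  {q: False}


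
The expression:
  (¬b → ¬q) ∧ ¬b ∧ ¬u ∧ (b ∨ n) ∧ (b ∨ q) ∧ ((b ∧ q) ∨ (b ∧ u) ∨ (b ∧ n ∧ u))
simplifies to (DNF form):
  False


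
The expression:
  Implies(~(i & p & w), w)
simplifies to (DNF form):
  w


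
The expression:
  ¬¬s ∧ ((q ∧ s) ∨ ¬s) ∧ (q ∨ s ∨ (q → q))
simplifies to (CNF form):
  q ∧ s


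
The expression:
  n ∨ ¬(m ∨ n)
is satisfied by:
  {n: True, m: False}
  {m: False, n: False}
  {m: True, n: True}


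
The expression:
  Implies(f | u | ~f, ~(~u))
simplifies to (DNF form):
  u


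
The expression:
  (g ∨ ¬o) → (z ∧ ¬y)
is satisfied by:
  {o: True, z: True, y: False, g: False}
  {o: True, y: False, g: False, z: False}
  {z: True, y: False, g: False, o: False}
  {o: True, z: True, g: True, y: False}
  {z: True, g: True, y: False, o: False}
  {z: True, o: True, y: True, g: False}
  {o: True, y: True, g: False, z: False}


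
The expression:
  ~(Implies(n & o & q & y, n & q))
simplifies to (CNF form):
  False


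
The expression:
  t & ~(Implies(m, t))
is never true.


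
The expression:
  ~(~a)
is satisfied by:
  {a: True}


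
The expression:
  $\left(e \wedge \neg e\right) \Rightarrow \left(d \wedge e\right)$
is always true.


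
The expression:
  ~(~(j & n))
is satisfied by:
  {j: True, n: True}


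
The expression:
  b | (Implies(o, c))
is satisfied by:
  {b: True, c: True, o: False}
  {b: True, o: False, c: False}
  {c: True, o: False, b: False}
  {c: False, o: False, b: False}
  {b: True, c: True, o: True}
  {b: True, o: True, c: False}
  {c: True, o: True, b: False}


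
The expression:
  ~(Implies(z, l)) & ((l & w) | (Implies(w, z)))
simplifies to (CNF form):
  z & ~l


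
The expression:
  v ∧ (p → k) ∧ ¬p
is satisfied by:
  {v: True, p: False}


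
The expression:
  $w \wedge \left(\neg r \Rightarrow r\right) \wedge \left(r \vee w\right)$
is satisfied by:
  {r: True, w: True}


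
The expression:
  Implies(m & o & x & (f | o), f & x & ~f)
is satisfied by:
  {m: False, o: False, x: False}
  {x: True, m: False, o: False}
  {o: True, m: False, x: False}
  {x: True, o: True, m: False}
  {m: True, x: False, o: False}
  {x: True, m: True, o: False}
  {o: True, m: True, x: False}


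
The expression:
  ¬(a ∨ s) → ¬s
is always true.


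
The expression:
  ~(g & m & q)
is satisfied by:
  {g: False, m: False, q: False}
  {q: True, g: False, m: False}
  {m: True, g: False, q: False}
  {q: True, m: True, g: False}
  {g: True, q: False, m: False}
  {q: True, g: True, m: False}
  {m: True, g: True, q: False}


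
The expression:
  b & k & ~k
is never true.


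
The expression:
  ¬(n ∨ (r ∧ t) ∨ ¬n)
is never true.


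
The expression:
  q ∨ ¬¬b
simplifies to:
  b ∨ q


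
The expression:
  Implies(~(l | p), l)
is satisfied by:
  {l: True, p: True}
  {l: True, p: False}
  {p: True, l: False}


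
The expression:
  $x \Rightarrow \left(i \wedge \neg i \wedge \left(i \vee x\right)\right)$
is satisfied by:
  {x: False}


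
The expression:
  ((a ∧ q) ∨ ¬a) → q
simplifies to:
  a ∨ q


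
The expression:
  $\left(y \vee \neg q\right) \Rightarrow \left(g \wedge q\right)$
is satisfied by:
  {g: True, q: True, y: False}
  {q: True, y: False, g: False}
  {y: True, g: True, q: True}


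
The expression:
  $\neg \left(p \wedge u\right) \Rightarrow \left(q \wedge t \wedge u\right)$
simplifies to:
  $u \wedge \left(p \vee q\right) \wedge \left(p \vee t\right)$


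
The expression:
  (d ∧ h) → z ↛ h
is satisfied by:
  {h: False, d: False}
  {d: True, h: False}
  {h: True, d: False}


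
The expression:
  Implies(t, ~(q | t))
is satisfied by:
  {t: False}


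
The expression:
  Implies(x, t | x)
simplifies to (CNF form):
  True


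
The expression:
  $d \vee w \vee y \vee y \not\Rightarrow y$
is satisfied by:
  {y: True, d: True, w: True}
  {y: True, d: True, w: False}
  {y: True, w: True, d: False}
  {y: True, w: False, d: False}
  {d: True, w: True, y: False}
  {d: True, w: False, y: False}
  {w: True, d: False, y: False}


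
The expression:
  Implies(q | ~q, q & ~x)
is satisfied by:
  {q: True, x: False}


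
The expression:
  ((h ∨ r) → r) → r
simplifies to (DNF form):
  h ∨ r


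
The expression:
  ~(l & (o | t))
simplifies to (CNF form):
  (~l | ~o) & (~l | ~t)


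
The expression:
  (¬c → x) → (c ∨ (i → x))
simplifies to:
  True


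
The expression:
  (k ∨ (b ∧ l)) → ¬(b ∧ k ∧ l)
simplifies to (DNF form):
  ¬b ∨ ¬k ∨ ¬l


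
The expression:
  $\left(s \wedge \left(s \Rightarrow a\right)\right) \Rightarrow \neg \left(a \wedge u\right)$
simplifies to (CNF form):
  $\neg a \vee \neg s \vee \neg u$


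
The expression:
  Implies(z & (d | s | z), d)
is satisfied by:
  {d: True, z: False}
  {z: False, d: False}
  {z: True, d: True}


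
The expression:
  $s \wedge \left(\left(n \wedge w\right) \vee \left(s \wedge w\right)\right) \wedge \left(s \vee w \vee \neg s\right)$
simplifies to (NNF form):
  $s \wedge w$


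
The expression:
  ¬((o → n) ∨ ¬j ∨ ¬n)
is never true.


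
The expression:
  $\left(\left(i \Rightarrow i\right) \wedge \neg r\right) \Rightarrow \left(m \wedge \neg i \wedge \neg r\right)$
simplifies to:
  $r \vee \left(m \wedge \neg i\right)$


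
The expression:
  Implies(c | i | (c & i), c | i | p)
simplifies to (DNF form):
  True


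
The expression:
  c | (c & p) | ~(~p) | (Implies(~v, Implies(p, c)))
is always true.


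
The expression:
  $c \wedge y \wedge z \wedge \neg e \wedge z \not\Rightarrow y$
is never true.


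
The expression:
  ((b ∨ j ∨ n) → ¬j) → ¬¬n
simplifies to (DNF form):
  j ∨ n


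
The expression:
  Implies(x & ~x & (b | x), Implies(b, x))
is always true.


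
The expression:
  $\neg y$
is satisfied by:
  {y: False}


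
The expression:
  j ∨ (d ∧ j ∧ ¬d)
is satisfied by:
  {j: True}


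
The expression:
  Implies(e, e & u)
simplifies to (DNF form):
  u | ~e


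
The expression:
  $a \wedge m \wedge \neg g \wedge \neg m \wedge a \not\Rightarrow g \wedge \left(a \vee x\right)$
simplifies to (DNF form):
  $\text{False}$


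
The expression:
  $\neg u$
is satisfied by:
  {u: False}


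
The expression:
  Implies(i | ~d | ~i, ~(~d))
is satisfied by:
  {d: True}


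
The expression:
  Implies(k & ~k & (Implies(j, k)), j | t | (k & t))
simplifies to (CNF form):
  True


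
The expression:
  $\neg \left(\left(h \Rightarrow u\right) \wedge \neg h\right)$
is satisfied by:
  {h: True}


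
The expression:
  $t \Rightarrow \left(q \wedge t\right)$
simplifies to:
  $q \vee \neg t$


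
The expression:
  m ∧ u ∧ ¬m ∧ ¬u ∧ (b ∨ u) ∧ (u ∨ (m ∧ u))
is never true.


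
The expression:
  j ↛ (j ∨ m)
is never true.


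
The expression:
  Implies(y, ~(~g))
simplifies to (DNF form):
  g | ~y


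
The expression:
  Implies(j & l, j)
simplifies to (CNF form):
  True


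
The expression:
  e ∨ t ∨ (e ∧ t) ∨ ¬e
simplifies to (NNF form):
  True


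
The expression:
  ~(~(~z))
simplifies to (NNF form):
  ~z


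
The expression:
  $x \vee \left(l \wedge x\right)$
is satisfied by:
  {x: True}


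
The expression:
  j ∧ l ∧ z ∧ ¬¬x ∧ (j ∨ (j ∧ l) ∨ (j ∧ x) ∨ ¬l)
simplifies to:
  j ∧ l ∧ x ∧ z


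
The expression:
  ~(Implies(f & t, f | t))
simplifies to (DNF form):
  False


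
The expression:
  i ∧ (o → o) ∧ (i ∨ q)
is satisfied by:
  {i: True}


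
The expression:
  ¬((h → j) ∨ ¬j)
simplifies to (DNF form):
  False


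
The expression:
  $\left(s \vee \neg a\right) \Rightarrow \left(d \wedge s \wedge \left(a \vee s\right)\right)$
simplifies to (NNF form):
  $\left(a \wedge \neg s\right) \vee \left(d \wedge s\right)$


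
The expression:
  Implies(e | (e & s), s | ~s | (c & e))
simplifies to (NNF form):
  True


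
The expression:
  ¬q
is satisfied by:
  {q: False}


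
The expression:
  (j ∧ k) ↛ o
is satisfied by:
  {j: True, k: True, o: False}


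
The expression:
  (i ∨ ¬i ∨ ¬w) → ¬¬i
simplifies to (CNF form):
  i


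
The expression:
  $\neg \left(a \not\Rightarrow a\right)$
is always true.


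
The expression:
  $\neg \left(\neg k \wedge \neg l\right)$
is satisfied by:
  {k: True, l: True}
  {k: True, l: False}
  {l: True, k: False}


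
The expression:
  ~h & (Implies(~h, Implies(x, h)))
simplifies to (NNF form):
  ~h & ~x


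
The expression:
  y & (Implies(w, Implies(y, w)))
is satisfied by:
  {y: True}


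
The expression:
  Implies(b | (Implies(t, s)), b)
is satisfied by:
  {b: True, t: True, s: False}
  {b: True, t: False, s: False}
  {b: True, s: True, t: True}
  {b: True, s: True, t: False}
  {t: True, s: False, b: False}


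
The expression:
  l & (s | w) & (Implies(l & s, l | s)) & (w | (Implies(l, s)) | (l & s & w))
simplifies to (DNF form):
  (l & s) | (l & w)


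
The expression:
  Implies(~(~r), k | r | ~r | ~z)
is always true.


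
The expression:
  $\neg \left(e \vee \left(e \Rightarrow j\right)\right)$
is never true.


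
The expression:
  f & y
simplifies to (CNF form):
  f & y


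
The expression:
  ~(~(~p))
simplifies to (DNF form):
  ~p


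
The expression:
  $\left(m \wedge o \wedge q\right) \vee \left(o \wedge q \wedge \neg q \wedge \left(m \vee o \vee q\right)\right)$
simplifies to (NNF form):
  $m \wedge o \wedge q$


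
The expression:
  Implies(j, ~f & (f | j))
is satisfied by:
  {j: False, f: False}
  {f: True, j: False}
  {j: True, f: False}


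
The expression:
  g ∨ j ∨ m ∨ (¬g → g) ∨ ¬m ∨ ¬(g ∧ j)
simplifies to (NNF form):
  True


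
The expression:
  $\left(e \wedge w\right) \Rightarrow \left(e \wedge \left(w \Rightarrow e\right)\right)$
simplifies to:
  $\text{True}$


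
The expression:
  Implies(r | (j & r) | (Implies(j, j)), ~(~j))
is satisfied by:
  {j: True}


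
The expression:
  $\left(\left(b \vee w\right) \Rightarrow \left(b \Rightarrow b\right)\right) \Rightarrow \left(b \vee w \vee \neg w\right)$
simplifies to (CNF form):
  $\text{True}$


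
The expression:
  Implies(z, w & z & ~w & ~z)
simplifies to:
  ~z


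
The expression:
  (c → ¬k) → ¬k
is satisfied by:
  {c: True, k: False}
  {k: False, c: False}
  {k: True, c: True}


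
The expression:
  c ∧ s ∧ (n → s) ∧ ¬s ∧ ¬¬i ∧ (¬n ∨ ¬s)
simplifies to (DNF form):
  False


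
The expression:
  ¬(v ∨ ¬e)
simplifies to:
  e ∧ ¬v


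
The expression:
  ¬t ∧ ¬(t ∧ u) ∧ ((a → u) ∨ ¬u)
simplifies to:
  ¬t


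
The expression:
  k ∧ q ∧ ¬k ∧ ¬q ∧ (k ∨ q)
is never true.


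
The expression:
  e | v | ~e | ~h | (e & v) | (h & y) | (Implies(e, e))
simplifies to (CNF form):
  True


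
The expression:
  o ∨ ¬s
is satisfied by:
  {o: True, s: False}
  {s: False, o: False}
  {s: True, o: True}


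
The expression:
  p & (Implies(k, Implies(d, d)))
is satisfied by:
  {p: True}


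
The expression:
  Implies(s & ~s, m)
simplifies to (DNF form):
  True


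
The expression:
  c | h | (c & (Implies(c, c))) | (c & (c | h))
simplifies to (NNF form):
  c | h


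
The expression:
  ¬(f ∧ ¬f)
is always true.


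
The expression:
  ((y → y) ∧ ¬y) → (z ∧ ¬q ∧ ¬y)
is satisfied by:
  {y: True, z: True, q: False}
  {y: True, z: False, q: False}
  {y: True, q: True, z: True}
  {y: True, q: True, z: False}
  {z: True, q: False, y: False}


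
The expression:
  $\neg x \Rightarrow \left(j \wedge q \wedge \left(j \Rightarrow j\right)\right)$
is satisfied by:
  {x: True, j: True, q: True}
  {x: True, j: True, q: False}
  {x: True, q: True, j: False}
  {x: True, q: False, j: False}
  {j: True, q: True, x: False}


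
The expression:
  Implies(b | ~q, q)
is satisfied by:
  {q: True}


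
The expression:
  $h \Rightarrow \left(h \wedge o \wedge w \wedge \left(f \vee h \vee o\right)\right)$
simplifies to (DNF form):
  $\left(o \wedge w\right) \vee \neg h$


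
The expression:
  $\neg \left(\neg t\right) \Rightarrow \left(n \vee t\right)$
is always true.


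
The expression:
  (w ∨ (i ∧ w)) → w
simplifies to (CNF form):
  True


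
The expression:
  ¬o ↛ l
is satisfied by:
  {l: True, o: False}
  {o: False, l: False}
  {o: True, l: True}


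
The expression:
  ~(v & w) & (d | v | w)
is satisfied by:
  {d: True, v: False, w: False}
  {w: True, d: True, v: False}
  {w: True, d: False, v: False}
  {v: True, d: True, w: False}
  {v: True, d: False, w: False}


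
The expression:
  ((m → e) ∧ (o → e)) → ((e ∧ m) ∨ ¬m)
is always true.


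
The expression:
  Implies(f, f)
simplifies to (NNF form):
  True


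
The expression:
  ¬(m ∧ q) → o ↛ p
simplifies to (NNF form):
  (m ∨ o) ∧ (m ∨ ¬p) ∧ (o ∨ q) ∧ (q ∨ ¬p)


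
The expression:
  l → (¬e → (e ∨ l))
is always true.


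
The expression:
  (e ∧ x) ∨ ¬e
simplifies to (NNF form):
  x ∨ ¬e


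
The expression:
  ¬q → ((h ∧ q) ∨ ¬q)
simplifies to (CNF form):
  True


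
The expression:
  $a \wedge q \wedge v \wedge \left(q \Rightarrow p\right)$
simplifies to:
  $a \wedge p \wedge q \wedge v$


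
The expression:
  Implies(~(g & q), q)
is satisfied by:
  {q: True}


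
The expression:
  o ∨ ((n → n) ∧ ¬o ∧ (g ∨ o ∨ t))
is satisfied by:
  {t: True, g: True, o: True}
  {t: True, g: True, o: False}
  {t: True, o: True, g: False}
  {t: True, o: False, g: False}
  {g: True, o: True, t: False}
  {g: True, o: False, t: False}
  {o: True, g: False, t: False}


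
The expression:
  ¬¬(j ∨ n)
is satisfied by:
  {n: True, j: True}
  {n: True, j: False}
  {j: True, n: False}


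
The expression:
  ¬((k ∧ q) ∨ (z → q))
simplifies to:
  z ∧ ¬q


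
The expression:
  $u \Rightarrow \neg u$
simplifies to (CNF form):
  $\neg u$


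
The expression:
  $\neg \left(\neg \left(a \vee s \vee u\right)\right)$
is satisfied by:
  {a: True, u: True, s: True}
  {a: True, u: True, s: False}
  {a: True, s: True, u: False}
  {a: True, s: False, u: False}
  {u: True, s: True, a: False}
  {u: True, s: False, a: False}
  {s: True, u: False, a: False}


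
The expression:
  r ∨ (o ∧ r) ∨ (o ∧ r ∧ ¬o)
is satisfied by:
  {r: True}


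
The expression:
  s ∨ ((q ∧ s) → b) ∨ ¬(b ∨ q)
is always true.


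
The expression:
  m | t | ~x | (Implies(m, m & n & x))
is always true.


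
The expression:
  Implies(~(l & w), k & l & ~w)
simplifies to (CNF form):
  l & (k | w)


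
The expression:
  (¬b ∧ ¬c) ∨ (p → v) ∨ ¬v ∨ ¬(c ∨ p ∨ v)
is always true.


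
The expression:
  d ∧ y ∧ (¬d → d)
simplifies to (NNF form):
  d ∧ y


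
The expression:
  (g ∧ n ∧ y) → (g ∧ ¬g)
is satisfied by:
  {g: False, y: False, n: False}
  {n: True, g: False, y: False}
  {y: True, g: False, n: False}
  {n: True, y: True, g: False}
  {g: True, n: False, y: False}
  {n: True, g: True, y: False}
  {y: True, g: True, n: False}


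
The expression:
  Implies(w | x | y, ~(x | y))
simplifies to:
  ~x & ~y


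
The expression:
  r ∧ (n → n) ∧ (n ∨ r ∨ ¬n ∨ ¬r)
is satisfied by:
  {r: True}


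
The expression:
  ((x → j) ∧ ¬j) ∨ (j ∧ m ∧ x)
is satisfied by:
  {m: True, x: False, j: False}
  {m: False, x: False, j: False}
  {j: True, x: True, m: True}


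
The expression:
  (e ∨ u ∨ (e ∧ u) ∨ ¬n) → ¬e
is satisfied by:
  {e: False}


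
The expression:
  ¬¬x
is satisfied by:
  {x: True}


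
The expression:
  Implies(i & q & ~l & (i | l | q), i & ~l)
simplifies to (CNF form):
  True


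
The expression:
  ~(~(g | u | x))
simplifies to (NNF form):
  g | u | x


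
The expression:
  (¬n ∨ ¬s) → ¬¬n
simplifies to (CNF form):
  n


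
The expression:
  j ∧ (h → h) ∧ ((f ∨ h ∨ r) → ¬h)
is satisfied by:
  {j: True, h: False}


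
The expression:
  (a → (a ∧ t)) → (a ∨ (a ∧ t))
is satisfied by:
  {a: True}


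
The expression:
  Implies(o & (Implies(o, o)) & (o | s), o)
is always true.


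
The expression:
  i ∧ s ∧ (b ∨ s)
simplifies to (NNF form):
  i ∧ s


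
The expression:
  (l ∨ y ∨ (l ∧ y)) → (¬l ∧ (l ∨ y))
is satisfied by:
  {l: False}


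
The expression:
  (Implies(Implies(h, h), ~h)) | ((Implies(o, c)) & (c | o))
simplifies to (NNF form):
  c | ~h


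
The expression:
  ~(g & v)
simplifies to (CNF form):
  ~g | ~v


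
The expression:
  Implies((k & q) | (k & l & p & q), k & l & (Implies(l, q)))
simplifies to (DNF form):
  l | ~k | ~q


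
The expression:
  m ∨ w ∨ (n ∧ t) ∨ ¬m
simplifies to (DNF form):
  True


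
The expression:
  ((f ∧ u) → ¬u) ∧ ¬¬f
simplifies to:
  f ∧ ¬u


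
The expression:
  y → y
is always true.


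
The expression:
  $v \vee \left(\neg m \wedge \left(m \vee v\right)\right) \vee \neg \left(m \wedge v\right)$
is always true.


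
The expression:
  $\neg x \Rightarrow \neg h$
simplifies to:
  $x \vee \neg h$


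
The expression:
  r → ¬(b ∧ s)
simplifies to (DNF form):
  ¬b ∨ ¬r ∨ ¬s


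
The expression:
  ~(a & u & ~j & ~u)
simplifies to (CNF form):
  True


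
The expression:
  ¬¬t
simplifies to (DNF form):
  t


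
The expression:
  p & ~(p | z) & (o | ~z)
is never true.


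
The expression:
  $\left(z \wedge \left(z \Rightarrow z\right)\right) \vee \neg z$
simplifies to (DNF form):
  $\text{True}$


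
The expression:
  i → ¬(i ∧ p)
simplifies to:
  ¬i ∨ ¬p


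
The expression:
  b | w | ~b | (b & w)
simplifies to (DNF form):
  True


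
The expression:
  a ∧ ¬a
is never true.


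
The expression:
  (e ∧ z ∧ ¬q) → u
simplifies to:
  q ∨ u ∨ ¬e ∨ ¬z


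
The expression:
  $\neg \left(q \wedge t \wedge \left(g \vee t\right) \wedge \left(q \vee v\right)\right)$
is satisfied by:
  {t: False, q: False}
  {q: True, t: False}
  {t: True, q: False}


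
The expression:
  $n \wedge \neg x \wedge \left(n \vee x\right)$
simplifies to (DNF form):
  $n \wedge \neg x$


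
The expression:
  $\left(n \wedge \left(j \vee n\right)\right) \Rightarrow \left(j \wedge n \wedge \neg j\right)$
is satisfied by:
  {n: False}


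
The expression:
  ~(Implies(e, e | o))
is never true.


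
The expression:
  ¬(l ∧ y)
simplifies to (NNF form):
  ¬l ∨ ¬y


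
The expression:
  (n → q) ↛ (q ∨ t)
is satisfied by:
  {n: False, q: False, t: False}


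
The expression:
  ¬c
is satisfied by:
  {c: False}


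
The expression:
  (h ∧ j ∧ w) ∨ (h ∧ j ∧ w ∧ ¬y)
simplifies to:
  h ∧ j ∧ w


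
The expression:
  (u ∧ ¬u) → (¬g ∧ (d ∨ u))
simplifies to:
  True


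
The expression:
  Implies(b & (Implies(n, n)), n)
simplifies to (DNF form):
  n | ~b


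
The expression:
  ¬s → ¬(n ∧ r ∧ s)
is always true.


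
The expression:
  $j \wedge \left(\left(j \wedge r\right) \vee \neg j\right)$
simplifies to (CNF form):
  $j \wedge r$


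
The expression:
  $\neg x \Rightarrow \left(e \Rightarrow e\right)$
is always true.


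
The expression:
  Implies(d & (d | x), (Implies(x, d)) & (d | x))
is always true.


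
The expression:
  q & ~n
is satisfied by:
  {q: True, n: False}


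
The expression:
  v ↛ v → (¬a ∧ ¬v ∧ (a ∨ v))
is always true.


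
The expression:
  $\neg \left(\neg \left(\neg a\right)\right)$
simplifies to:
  $\neg a$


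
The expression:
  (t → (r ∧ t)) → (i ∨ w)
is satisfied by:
  {i: True, w: True, t: True, r: False}
  {i: True, w: True, t: False, r: False}
  {i: True, r: True, w: True, t: True}
  {i: True, r: True, w: True, t: False}
  {i: True, t: True, w: False, r: False}
  {i: True, t: False, w: False, r: False}
  {i: True, r: True, t: True, w: False}
  {i: True, r: True, t: False, w: False}
  {w: True, t: True, i: False, r: False}
  {w: True, i: False, t: False, r: False}
  {r: True, w: True, t: True, i: False}
  {r: True, w: True, i: False, t: False}
  {t: True, i: False, w: False, r: False}


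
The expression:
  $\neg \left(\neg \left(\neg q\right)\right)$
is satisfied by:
  {q: False}


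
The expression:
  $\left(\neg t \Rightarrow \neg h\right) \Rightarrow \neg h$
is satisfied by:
  {h: False, t: False}
  {t: True, h: False}
  {h: True, t: False}


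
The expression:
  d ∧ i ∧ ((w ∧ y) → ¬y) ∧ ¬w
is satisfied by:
  {i: True, d: True, w: False}


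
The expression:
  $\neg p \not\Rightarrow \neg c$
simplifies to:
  $c \wedge \neg p$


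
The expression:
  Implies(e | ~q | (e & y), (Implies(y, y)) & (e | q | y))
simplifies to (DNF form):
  e | q | y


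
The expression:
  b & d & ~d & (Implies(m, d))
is never true.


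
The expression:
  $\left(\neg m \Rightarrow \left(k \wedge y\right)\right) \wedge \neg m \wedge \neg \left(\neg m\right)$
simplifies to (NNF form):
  $\text{False}$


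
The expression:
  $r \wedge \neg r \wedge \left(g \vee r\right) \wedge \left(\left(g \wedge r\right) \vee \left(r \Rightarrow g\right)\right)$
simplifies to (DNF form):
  $\text{False}$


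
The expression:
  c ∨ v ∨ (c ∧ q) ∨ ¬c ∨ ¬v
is always true.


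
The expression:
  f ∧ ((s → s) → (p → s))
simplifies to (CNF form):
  f ∧ (s ∨ ¬p)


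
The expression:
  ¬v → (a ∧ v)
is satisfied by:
  {v: True}


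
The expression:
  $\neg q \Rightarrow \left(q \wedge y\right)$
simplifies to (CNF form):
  $q$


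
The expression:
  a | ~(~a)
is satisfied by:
  {a: True}


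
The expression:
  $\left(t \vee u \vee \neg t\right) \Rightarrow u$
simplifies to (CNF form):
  $u$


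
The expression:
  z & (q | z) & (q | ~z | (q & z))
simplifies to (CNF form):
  q & z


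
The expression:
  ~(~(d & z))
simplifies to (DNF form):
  d & z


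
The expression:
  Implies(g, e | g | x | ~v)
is always true.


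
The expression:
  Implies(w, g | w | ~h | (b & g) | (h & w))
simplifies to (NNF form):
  True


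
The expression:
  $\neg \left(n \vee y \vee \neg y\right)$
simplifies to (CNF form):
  $\text{False}$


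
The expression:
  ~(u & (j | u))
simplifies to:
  ~u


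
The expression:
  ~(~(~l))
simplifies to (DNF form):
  ~l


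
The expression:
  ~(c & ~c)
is always true.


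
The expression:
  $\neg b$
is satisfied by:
  {b: False}


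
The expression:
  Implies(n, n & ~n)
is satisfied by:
  {n: False}


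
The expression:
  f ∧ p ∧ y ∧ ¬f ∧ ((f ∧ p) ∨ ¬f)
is never true.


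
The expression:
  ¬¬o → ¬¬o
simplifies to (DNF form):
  True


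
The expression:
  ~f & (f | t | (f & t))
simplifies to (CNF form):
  t & ~f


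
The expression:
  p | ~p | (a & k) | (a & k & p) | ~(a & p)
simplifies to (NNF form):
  True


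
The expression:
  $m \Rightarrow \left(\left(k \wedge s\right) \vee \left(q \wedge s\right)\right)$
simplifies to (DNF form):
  $\left(k \wedge s\right) \vee \left(q \wedge s\right) \vee \neg m$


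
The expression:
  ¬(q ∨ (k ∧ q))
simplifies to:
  ¬q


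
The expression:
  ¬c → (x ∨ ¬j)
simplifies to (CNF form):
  c ∨ x ∨ ¬j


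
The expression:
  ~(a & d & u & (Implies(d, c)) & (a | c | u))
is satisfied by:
  {u: False, c: False, d: False, a: False}
  {a: True, u: False, c: False, d: False}
  {d: True, u: False, c: False, a: False}
  {a: True, d: True, u: False, c: False}
  {c: True, a: False, u: False, d: False}
  {a: True, c: True, u: False, d: False}
  {d: True, c: True, a: False, u: False}
  {a: True, d: True, c: True, u: False}
  {u: True, d: False, c: False, a: False}
  {a: True, u: True, d: False, c: False}
  {d: True, u: True, a: False, c: False}
  {a: True, d: True, u: True, c: False}
  {c: True, u: True, d: False, a: False}
  {a: True, c: True, u: True, d: False}
  {d: True, c: True, u: True, a: False}


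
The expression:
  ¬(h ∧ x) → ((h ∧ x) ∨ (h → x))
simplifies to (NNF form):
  x ∨ ¬h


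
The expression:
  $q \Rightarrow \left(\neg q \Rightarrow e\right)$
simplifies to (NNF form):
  $\text{True}$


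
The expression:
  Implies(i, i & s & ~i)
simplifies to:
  ~i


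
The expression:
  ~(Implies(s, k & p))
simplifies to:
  s & (~k | ~p)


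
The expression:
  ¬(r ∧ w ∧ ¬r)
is always true.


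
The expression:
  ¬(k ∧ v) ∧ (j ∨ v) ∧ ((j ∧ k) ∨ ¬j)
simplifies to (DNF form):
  (j ∧ k ∧ ¬k) ∨ (j ∧ k ∧ ¬v) ∨ (j ∧ ¬j ∧ ¬k) ∨ (j ∧ ¬j ∧ ¬v) ∨ (k ∧ v ∧ ¬k) ∨ (k ∧ v ∧ ¬v) ∨ (v ∧ ¬j ∧ ¬k) ∨ (v ∧ ¬j ∧ ¬v)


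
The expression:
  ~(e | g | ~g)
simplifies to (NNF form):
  False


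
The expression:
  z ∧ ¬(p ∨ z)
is never true.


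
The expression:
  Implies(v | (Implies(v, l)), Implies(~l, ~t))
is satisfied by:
  {l: True, t: False}
  {t: False, l: False}
  {t: True, l: True}


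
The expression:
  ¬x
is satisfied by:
  {x: False}


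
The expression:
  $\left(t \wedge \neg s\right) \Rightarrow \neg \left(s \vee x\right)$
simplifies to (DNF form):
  $s \vee \neg t \vee \neg x$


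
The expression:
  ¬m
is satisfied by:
  {m: False}


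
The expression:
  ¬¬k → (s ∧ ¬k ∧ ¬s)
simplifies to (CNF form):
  ¬k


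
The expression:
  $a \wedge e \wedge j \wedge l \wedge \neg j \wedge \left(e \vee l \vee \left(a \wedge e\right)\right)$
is never true.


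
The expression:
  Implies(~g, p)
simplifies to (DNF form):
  g | p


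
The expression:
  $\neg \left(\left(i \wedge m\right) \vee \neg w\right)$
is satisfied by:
  {w: True, m: False, i: False}
  {i: True, w: True, m: False}
  {m: True, w: True, i: False}


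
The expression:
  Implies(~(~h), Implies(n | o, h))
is always true.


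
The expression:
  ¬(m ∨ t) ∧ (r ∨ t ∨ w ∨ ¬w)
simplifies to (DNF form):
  ¬m ∧ ¬t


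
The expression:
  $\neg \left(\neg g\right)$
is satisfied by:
  {g: True}


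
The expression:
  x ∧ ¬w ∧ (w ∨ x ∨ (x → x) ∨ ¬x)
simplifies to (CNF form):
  x ∧ ¬w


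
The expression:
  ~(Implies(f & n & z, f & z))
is never true.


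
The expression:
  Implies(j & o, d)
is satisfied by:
  {d: True, o: False, j: False}
  {o: False, j: False, d: False}
  {j: True, d: True, o: False}
  {j: True, o: False, d: False}
  {d: True, o: True, j: False}
  {o: True, d: False, j: False}
  {j: True, o: True, d: True}


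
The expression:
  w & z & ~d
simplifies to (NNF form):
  w & z & ~d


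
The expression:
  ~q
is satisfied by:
  {q: False}


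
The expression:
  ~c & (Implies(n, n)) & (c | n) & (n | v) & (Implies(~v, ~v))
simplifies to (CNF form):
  n & ~c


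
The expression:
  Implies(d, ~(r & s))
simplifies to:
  ~d | ~r | ~s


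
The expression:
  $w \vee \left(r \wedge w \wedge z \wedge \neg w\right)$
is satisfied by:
  {w: True}


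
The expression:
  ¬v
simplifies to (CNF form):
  ¬v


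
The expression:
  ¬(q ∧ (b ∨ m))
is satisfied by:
  {m: False, q: False, b: False}
  {b: True, m: False, q: False}
  {m: True, b: False, q: False}
  {b: True, m: True, q: False}
  {q: True, b: False, m: False}


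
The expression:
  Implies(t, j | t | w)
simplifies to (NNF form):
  True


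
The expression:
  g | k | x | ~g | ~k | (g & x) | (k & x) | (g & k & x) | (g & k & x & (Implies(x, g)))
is always true.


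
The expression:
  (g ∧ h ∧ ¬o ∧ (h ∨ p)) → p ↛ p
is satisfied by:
  {o: True, h: False, g: False}
  {h: False, g: False, o: False}
  {g: True, o: True, h: False}
  {g: True, h: False, o: False}
  {o: True, h: True, g: False}
  {h: True, o: False, g: False}
  {g: True, h: True, o: True}


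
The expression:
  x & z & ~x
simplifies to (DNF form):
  False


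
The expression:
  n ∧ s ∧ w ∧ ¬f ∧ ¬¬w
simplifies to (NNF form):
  n ∧ s ∧ w ∧ ¬f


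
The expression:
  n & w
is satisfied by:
  {w: True, n: True}


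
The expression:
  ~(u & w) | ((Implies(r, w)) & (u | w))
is always true.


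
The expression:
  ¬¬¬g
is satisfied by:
  {g: False}


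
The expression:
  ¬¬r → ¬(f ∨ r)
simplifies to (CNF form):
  ¬r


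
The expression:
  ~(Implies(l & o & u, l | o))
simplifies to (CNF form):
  False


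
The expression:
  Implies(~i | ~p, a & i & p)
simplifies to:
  i & p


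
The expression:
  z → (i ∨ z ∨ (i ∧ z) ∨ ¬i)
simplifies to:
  True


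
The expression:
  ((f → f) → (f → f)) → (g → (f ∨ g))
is always true.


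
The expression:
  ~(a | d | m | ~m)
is never true.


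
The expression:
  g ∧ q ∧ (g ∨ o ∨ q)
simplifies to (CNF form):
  g ∧ q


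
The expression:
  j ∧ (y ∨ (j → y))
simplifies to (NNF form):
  j ∧ y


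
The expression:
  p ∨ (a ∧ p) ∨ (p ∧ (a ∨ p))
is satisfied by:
  {p: True}


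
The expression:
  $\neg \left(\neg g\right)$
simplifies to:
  $g$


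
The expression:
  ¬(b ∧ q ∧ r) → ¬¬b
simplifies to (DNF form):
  b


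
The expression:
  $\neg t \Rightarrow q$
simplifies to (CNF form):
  $q \vee t$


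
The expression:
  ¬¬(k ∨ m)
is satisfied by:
  {k: True, m: True}
  {k: True, m: False}
  {m: True, k: False}


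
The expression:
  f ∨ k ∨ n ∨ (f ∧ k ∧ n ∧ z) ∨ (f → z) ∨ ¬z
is always true.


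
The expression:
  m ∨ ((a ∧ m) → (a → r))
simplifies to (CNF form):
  True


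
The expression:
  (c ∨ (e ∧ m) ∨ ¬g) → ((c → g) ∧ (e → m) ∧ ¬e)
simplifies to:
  (g ∨ ¬c) ∧ (g ∨ ¬e) ∧ (¬c ∨ ¬e) ∧ (¬e ∨ ¬m)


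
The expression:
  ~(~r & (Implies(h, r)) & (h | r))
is always true.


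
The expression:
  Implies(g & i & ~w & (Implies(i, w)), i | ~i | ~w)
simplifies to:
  True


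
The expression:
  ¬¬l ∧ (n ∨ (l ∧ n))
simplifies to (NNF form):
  l ∧ n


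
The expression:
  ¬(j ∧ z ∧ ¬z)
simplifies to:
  True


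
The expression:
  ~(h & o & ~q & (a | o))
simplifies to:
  q | ~h | ~o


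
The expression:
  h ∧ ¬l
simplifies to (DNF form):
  h ∧ ¬l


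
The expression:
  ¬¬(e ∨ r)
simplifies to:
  e ∨ r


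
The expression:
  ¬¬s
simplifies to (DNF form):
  s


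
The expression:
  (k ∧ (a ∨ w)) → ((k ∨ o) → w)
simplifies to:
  w ∨ ¬a ∨ ¬k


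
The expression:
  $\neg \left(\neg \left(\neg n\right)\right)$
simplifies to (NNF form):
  $\neg n$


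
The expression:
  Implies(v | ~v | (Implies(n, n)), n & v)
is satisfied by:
  {n: True, v: True}


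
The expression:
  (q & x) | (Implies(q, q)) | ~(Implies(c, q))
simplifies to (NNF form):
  True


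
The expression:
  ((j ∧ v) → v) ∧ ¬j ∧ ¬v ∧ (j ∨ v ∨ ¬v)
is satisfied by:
  {v: False, j: False}


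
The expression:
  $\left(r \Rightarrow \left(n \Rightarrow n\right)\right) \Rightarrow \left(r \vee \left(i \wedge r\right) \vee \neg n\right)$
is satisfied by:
  {r: True, n: False}
  {n: False, r: False}
  {n: True, r: True}


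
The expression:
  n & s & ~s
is never true.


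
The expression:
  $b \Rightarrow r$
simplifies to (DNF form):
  $r \vee \neg b$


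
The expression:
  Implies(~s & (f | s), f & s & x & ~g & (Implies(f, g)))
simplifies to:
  s | ~f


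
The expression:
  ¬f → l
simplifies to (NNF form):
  f ∨ l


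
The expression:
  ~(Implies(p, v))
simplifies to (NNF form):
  p & ~v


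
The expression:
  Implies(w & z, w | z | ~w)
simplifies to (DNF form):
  True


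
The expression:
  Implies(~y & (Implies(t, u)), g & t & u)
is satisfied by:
  {y: True, g: True, t: True, u: False}
  {y: True, t: True, u: False, g: False}
  {y: True, g: True, u: True, t: True}
  {y: True, u: True, t: True, g: False}
  {y: True, g: True, t: False, u: False}
  {y: True, t: False, u: False, g: False}
  {y: True, g: True, u: True, t: False}
  {y: True, u: True, t: False, g: False}
  {g: True, t: True, u: False, y: False}
  {t: True, g: False, u: False, y: False}
  {g: True, u: True, t: True, y: False}


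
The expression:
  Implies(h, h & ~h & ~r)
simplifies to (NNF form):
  ~h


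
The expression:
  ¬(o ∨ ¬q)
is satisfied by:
  {q: True, o: False}


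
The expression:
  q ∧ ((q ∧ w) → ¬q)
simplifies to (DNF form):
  q ∧ ¬w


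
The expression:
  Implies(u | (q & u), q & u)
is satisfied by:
  {q: True, u: False}
  {u: False, q: False}
  {u: True, q: True}


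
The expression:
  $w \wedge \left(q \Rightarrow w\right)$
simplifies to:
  $w$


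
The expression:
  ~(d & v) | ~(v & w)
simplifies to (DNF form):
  ~d | ~v | ~w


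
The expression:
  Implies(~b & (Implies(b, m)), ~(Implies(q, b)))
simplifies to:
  b | q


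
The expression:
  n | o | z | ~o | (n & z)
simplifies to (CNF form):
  True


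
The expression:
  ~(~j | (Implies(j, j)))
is never true.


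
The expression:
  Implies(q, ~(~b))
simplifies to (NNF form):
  b | ~q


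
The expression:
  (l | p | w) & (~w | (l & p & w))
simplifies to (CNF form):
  (l | p) & (l | ~w) & (p | ~w) & (l | p | ~w)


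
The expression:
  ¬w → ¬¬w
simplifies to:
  w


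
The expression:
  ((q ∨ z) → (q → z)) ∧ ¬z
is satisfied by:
  {q: False, z: False}


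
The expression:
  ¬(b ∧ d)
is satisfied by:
  {d: False, b: False}
  {b: True, d: False}
  {d: True, b: False}


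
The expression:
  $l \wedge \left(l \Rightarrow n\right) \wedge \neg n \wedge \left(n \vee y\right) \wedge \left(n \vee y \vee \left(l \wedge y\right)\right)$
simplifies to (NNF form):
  $\text{False}$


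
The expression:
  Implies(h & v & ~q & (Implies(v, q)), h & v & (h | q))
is always true.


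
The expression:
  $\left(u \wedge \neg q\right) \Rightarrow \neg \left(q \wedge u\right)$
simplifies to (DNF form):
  $\text{True}$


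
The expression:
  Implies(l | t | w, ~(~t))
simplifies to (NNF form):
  t | (~l & ~w)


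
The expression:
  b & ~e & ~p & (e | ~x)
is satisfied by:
  {b: True, x: False, e: False, p: False}


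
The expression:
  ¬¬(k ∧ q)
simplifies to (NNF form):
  k ∧ q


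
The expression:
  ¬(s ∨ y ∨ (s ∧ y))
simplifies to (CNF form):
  ¬s ∧ ¬y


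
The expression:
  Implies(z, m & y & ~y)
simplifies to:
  ~z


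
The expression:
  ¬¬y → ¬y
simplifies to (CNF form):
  ¬y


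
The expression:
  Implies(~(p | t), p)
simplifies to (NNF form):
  p | t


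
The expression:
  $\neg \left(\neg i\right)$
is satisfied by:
  {i: True}


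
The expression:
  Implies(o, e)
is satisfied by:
  {e: True, o: False}
  {o: False, e: False}
  {o: True, e: True}


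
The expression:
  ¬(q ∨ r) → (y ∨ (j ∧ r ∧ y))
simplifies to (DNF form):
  q ∨ r ∨ y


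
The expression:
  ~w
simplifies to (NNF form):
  ~w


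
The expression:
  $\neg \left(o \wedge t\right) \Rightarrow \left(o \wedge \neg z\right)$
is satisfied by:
  {t: True, o: True, z: False}
  {o: True, z: False, t: False}
  {t: True, z: True, o: True}


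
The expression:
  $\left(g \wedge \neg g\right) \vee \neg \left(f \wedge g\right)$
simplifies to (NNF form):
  $\neg f \vee \neg g$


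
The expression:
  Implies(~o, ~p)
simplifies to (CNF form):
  o | ~p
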